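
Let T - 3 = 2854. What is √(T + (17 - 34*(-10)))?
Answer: √3214 ≈ 56.692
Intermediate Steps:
T = 2857 (T = 3 + 2854 = 2857)
√(T + (17 - 34*(-10))) = √(2857 + (17 - 34*(-10))) = √(2857 + (17 + 340)) = √(2857 + 357) = √3214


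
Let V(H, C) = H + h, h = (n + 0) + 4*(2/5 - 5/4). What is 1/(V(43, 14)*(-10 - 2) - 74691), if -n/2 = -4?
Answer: -5/376311 ≈ -1.3287e-5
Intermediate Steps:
n = 8 (n = -2*(-4) = 8)
h = 23/5 (h = (8 + 0) + 4*(2/5 - 5/4) = 8 + 4*(2*(⅕) - 5*¼) = 8 + 4*(⅖ - 5/4) = 8 + 4*(-17/20) = 8 - 17/5 = 23/5 ≈ 4.6000)
V(H, C) = 23/5 + H (V(H, C) = H + 23/5 = 23/5 + H)
1/(V(43, 14)*(-10 - 2) - 74691) = 1/((23/5 + 43)*(-10 - 2) - 74691) = 1/((238/5)*(-12) - 74691) = 1/(-2856/5 - 74691) = 1/(-376311/5) = -5/376311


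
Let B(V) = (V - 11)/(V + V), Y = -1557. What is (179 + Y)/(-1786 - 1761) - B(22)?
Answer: 1965/14188 ≈ 0.13850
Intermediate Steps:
B(V) = (-11 + V)/(2*V) (B(V) = (-11 + V)/((2*V)) = (-11 + V)*(1/(2*V)) = (-11 + V)/(2*V))
(179 + Y)/(-1786 - 1761) - B(22) = (179 - 1557)/(-1786 - 1761) - (-11 + 22)/(2*22) = -1378/(-3547) - 11/(2*22) = -1378*(-1/3547) - 1*1/4 = 1378/3547 - 1/4 = 1965/14188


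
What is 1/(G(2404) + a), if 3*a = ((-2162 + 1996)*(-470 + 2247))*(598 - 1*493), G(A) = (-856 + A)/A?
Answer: -601/6204945983 ≈ -9.6858e-8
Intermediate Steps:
G(A) = (-856 + A)/A
a = -10324370 (a = (((-2162 + 1996)*(-470 + 2247))*(598 - 1*493))/3 = ((-166*1777)*(598 - 493))/3 = (-294982*105)/3 = (⅓)*(-30973110) = -10324370)
1/(G(2404) + a) = 1/((-856 + 2404)/2404 - 10324370) = 1/((1/2404)*1548 - 10324370) = 1/(387/601 - 10324370) = 1/(-6204945983/601) = -601/6204945983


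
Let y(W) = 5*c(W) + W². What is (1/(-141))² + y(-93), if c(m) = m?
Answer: 162706105/19881 ≈ 8184.0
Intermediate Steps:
y(W) = W² + 5*W (y(W) = 5*W + W² = W² + 5*W)
(1/(-141))² + y(-93) = (1/(-141))² - 93*(5 - 93) = (-1/141)² - 93*(-88) = 1/19881 + 8184 = 162706105/19881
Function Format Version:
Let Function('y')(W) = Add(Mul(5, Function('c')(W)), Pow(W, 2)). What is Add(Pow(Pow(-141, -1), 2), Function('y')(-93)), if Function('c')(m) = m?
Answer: Rational(162706105, 19881) ≈ 8184.0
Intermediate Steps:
Function('y')(W) = Add(Pow(W, 2), Mul(5, W)) (Function('y')(W) = Add(Mul(5, W), Pow(W, 2)) = Add(Pow(W, 2), Mul(5, W)))
Add(Pow(Pow(-141, -1), 2), Function('y')(-93)) = Add(Pow(Pow(-141, -1), 2), Mul(-93, Add(5, -93))) = Add(Pow(Rational(-1, 141), 2), Mul(-93, -88)) = Add(Rational(1, 19881), 8184) = Rational(162706105, 19881)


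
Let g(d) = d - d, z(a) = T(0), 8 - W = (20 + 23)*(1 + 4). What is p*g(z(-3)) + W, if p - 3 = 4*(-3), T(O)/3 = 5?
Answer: -207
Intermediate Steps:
T(O) = 15 (T(O) = 3*5 = 15)
W = -207 (W = 8 - (20 + 23)*(1 + 4) = 8 - 43*5 = 8 - 1*215 = 8 - 215 = -207)
p = -9 (p = 3 + 4*(-3) = 3 - 12 = -9)
z(a) = 15
g(d) = 0
p*g(z(-3)) + W = -9*0 - 207 = 0 - 207 = -207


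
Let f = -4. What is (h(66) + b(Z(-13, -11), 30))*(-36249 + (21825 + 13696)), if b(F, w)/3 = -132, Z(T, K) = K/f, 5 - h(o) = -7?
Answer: 279552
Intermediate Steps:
h(o) = 12 (h(o) = 5 - 1*(-7) = 5 + 7 = 12)
Z(T, K) = -K/4 (Z(T, K) = K/(-4) = K*(-¼) = -K/4)
b(F, w) = -396 (b(F, w) = 3*(-132) = -396)
(h(66) + b(Z(-13, -11), 30))*(-36249 + (21825 + 13696)) = (12 - 396)*(-36249 + (21825 + 13696)) = -384*(-36249 + 35521) = -384*(-728) = 279552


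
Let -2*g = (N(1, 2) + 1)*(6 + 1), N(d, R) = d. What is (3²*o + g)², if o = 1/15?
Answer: 1024/25 ≈ 40.960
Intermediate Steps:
o = 1/15 ≈ 0.066667
g = -7 (g = -(1 + 1)*(6 + 1)/2 = -7 ≈ -7.0000)
(3²*o + g)² = (3²*(1/15) - 7)² = (9*(1/15) - 7)² = (⅗ - 7)² = (-32/5)² = 1024/25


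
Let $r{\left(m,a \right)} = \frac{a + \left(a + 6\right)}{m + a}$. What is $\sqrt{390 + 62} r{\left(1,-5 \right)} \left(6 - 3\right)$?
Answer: $6 \sqrt{113} \approx 63.781$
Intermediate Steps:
$r{\left(m,a \right)} = \frac{6 + 2 a}{a + m}$ ($r{\left(m,a \right)} = \frac{a + \left(6 + a\right)}{a + m} = \frac{6 + 2 a}{a + m}$)
$\sqrt{390 + 62} r{\left(1,-5 \right)} \left(6 - 3\right) = \sqrt{390 + 62} \frac{2 \left(3 - 5\right)}{-5 + 1} \left(6 - 3\right) = \sqrt{452} \cdot 2 \frac{1}{-4} \left(-2\right) 3 = 2 \sqrt{113} \cdot 2 \left(- \frac{1}{4}\right) \left(-2\right) 3 = 2 \sqrt{113} \cdot 1 \cdot 3 = 2 \sqrt{113} \cdot 3 = 6 \sqrt{113}$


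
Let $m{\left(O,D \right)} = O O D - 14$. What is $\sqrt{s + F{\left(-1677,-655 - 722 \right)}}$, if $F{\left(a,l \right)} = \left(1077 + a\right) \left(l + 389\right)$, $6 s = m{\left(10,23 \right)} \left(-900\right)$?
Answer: $70 \sqrt{51} \approx 499.9$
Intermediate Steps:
$m{\left(O,D \right)} = -14 + D O^{2}$ ($m{\left(O,D \right)} = O^{2} D - 14 = D O^{2} - 14 = -14 + D O^{2}$)
$s = -342900$ ($s = \frac{\left(-14 + 23 \cdot 10^{2}\right) \left(-900\right)}{6} = \frac{\left(-14 + 23 \cdot 100\right) \left(-900\right)}{6} = \frac{\left(-14 + 2300\right) \left(-900\right)}{6} = \frac{2286 \left(-900\right)}{6} = \frac{1}{6} \left(-2057400\right) = -342900$)
$F{\left(a,l \right)} = \left(389 + l\right) \left(1077 + a\right)$ ($F{\left(a,l \right)} = \left(1077 + a\right) \left(389 + l\right) = \left(389 + l\right) \left(1077 + a\right)$)
$\sqrt{s + F{\left(-1677,-655 - 722 \right)}} = \sqrt{-342900 + \left(418953 + 389 \left(-1677\right) + 1077 \left(-655 - 722\right) - 1677 \left(-655 - 722\right)\right)} = \sqrt{-342900 + \left(418953 - 652353 + 1077 \left(-1377\right) - -2309229\right)} = \sqrt{-342900 + \left(418953 - 652353 - 1483029 + 2309229\right)} = \sqrt{-342900 + 592800} = \sqrt{249900} = 70 \sqrt{51}$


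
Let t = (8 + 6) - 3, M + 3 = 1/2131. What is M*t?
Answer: -70312/2131 ≈ -32.995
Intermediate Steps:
M = -6392/2131 (M = -3 + 1/2131 = -6392/2131 ≈ -2.9995)
t = 11 (t = 14 - 3 = 11)
M*t = -6392/2131*11 = -70312/2131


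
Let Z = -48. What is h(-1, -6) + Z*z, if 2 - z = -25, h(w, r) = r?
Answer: -1302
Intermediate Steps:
z = 27 (z = 2 - 1*(-25) = 2 + 25 = 27)
h(-1, -6) + Z*z = -6 - 48*27 = -6 - 1296 = -1302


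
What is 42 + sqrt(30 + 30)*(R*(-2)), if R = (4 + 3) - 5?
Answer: 42 - 8*sqrt(15) ≈ 11.016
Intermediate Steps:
R = 2 (R = 7 - 5 = 2)
42 + sqrt(30 + 30)*(R*(-2)) = 42 + sqrt(30 + 30)*(2*(-2)) = 42 + sqrt(60)*(-4) = 42 + (2*sqrt(15))*(-4) = 42 - 8*sqrt(15)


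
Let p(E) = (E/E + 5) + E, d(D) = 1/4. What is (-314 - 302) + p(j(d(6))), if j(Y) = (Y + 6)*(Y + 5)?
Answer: -9235/16 ≈ -577.19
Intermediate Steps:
d(D) = 1/4
j(Y) = (5 + Y)*(6 + Y) (j(Y) = (6 + Y)*(5 + Y) = (5 + Y)*(6 + Y))
p(E) = 6 + E (p(E) = (1 + 5) + E = 6 + E)
(-314 - 302) + p(j(d(6))) = (-314 - 302) + (6 + (30 + (1/4)**2 + 11*(1/4))) = -616 + (6 + (30 + 1/16 + 11/4)) = -616 + (6 + 525/16) = -616 + 621/16 = -9235/16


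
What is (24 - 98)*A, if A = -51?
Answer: 3774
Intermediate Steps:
(24 - 98)*A = (24 - 98)*(-51) = -74*(-51) = 3774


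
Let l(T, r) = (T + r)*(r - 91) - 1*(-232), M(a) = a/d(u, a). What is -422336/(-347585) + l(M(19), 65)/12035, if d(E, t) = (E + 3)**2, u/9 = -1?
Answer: 16456554689/15059467710 ≈ 1.0928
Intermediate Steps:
u = -9 (u = 9*(-1) = -9)
d(E, t) = (3 + E)**2
M(a) = a/36 (M(a) = a/((3 - 9)**2) = a/((-6)**2) = a/36)
l(T, r) = 232 + (-91 + r)*(T + r) (l(T, r) = (T + r)*(-91 + r) + 232 = (-91 + r)*(T + r) + 232 = 232 + (-91 + r)*(T + r))
-422336/(-347585) + l(M(19), 65)/12035 = -422336/(-347585) + (232 + 65**2 - 91*19/36 - 91*65 + ((1/36)*19)*65)/12035 = -422336*(-1/347585) + (232 + 4225 - 91*19/36 - 5915 + (19/36)*65)*(1/12035) = 422336/347585 + (232 + 4225 - 1729/36 - 5915 + 1235/36)*(1/12035) = 422336/347585 - 26491/18*1/12035 = 422336/347585 - 26491/216630 = 16456554689/15059467710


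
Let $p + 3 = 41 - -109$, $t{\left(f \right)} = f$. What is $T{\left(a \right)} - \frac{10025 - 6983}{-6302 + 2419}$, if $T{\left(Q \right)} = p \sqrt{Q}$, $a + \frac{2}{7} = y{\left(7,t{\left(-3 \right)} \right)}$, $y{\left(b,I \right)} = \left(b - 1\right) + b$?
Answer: $\frac{3042}{3883} + 21 \sqrt{623} \approx 524.94$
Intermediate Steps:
$y{\left(b,I \right)} = -1 + 2 b$ ($y{\left(b,I \right)} = \left(-1 + b\right) + b = -1 + 2 b$)
$a = \frac{89}{7}$ ($a = - \frac{2}{7} + \left(-1 + 2 \cdot 7\right) = - \frac{2}{7} + \left(-1 + 14\right) = - \frac{2}{7} + 13 = \frac{89}{7} \approx 12.714$)
$p = 147$ ($p = -3 + \left(41 - -109\right) = -3 + \left(41 + 109\right) = -3 + 150 = 147$)
$T{\left(Q \right)} = 147 \sqrt{Q}$
$T{\left(a \right)} - \frac{10025 - 6983}{-6302 + 2419} = 147 \sqrt{\frac{89}{7}} - \frac{10025 - 6983}{-6302 + 2419} = 147 \frac{\sqrt{623}}{7} - \frac{3042}{-3883} = 21 \sqrt{623} - 3042 \left(- \frac{1}{3883}\right) = 21 \sqrt{623} - - \frac{3042}{3883} = 21 \sqrt{623} + \frac{3042}{3883} = \frac{3042}{3883} + 21 \sqrt{623}$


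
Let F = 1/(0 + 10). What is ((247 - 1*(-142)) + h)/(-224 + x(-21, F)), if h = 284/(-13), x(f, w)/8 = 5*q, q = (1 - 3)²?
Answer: -4773/832 ≈ -5.7368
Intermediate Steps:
F = ⅒ (F = 1/10 = ⅒ ≈ 0.10000)
q = 4 (q = (-2)² = 4)
x(f, w) = 160 (x(f, w) = 8*(5*4) = 8*20 = 160)
h = -284/13 (h = 284*(-1/13) = -284/13 ≈ -21.846)
((247 - 1*(-142)) + h)/(-224 + x(-21, F)) = ((247 - 1*(-142)) - 284/13)/(-224 + 160) = ((247 + 142) - 284/13)/(-64) = (389 - 284/13)*(-1/64) = (4773/13)*(-1/64) = -4773/832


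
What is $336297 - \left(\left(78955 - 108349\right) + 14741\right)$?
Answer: $350950$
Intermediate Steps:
$336297 - \left(\left(78955 - 108349\right) + 14741\right) = 336297 - \left(-29394 + 14741\right) = 336297 - -14653 = 336297 + 14653 = 350950$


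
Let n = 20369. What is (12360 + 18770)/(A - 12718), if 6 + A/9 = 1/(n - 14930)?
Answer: -56438690/23155633 ≈ -2.4374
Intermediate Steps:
A = -97899/1813 (A = -54 + 9/(20369 - 14930) = -54 + 9/5439 = -54 + 9*(1/5439) = -54 + 3/1813 = -97899/1813 ≈ -53.998)
(12360 + 18770)/(A - 12718) = (12360 + 18770)/(-97899/1813 - 12718) = 31130/(-23155633/1813) = 31130*(-1813/23155633) = -56438690/23155633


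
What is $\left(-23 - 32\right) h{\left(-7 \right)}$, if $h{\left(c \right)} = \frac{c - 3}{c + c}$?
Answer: $- \frac{275}{7} \approx -39.286$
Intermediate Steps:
$h{\left(c \right)} = \frac{-3 + c}{2 c}$
$\left(-23 - 32\right) h{\left(-7 \right)} = \left(-23 - 32\right) \frac{-3 - 7}{2 \left(-7\right)} = - 55 \cdot \frac{1}{2} \left(- \frac{1}{7}\right) \left(-10\right) = \left(-55\right) \frac{5}{7} = - \frac{275}{7}$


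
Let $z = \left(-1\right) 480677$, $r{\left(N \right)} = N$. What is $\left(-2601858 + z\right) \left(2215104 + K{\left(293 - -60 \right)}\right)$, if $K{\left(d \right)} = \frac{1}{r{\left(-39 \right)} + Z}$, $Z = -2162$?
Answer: $- \frac{15028726471534105}{2201} \approx -6.8281 \cdot 10^{12}$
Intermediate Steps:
$z = -480677$
$K{\left(d \right)} = - \frac{1}{2201}$ ($K{\left(d \right)} = \frac{1}{-39 - 2162} = \frac{1}{-2201} = - \frac{1}{2201}$)
$\left(-2601858 + z\right) \left(2215104 + K{\left(293 - -60 \right)}\right) = \left(-2601858 - 480677\right) \left(2215104 - \frac{1}{2201}\right) = \left(-3082535\right) \frac{4875443903}{2201} = - \frac{15028726471534105}{2201}$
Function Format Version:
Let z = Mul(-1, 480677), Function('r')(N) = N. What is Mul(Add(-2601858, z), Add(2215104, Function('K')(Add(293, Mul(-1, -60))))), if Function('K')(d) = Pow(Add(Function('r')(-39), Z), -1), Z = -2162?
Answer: Rational(-15028726471534105, 2201) ≈ -6.8281e+12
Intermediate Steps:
z = -480677
Function('K')(d) = Rational(-1, 2201) (Function('K')(d) = Pow(Add(-39, -2162), -1) = Pow(-2201, -1) = Rational(-1, 2201))
Mul(Add(-2601858, z), Add(2215104, Function('K')(Add(293, Mul(-1, -60))))) = Mul(Add(-2601858, -480677), Add(2215104, Rational(-1, 2201))) = Mul(-3082535, Rational(4875443903, 2201)) = Rational(-15028726471534105, 2201)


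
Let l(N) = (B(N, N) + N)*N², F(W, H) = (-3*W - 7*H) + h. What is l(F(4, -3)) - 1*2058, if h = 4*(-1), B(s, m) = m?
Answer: -1808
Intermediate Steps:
h = -4
F(W, H) = -4 - 7*H - 3*W (F(W, H) = (-3*W - 7*H) - 4 = (-7*H - 3*W) - 4 = -4 - 7*H - 3*W)
l(N) = 2*N³ (l(N) = (N + N)*N² = (2*N)*N² = 2*N³)
l(F(4, -3)) - 1*2058 = 2*(-4 - 7*(-3) - 3*4)³ - 1*2058 = 2*(-4 + 21 - 12)³ - 2058 = 2*5³ - 2058 = 2*125 - 2058 = 250 - 2058 = -1808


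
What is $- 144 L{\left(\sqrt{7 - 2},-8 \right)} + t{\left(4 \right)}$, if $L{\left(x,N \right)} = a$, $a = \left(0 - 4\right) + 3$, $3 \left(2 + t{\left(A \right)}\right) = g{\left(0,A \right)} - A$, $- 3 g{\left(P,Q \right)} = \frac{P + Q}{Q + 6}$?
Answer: $\frac{6328}{45} \approx 140.62$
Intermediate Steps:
$g{\left(P,Q \right)} = - \frac{P + Q}{3 \left(6 + Q\right)}$ ($g{\left(P,Q \right)} = - \frac{\left(P + Q\right) \frac{1}{Q + 6}}{3} = - \frac{\left(P + Q\right) \frac{1}{6 + Q}}{3} = - \frac{\frac{1}{6 + Q} \left(P + Q\right)}{3} = - \frac{P + Q}{3 \left(6 + Q\right)}$)
$t{\left(A \right)} = -2 - \frac{A}{3} - \frac{A}{9 \left(6 + A\right)}$ ($t{\left(A \right)} = -2 + \frac{\frac{\left(-1\right) 0 - A}{3 \left(6 + A\right)} - A}{3} = -2 + \frac{\frac{0 - A}{3 \left(6 + A\right)} - A}{3} = -2 + \frac{\frac{\left(-1\right) A}{3 \left(6 + A\right)} - A}{3} = -2 + \frac{- \frac{A}{3 \left(6 + A\right)} - A}{3} = -2 + \frac{- A - \frac{A}{3 \left(6 + A\right)}}{3} = -2 - \left(\frac{A}{3} + \frac{A}{9 \left(6 + A\right)}\right) = -2 - \frac{A}{3} - \frac{A}{9 \left(6 + A\right)}$)
$a = -1$ ($a = -4 + 3 = -1$)
$L{\left(x,N \right)} = -1$
$- 144 L{\left(\sqrt{7 - 2},-8 \right)} + t{\left(4 \right)} = \left(-144\right) \left(-1\right) + \frac{\left(-1\right) 4 - 3 \left(6 + 4\right)^{2}}{9 \left(6 + 4\right)} = 144 + \frac{-4 - 3 \cdot 10^{2}}{9 \cdot 10} = 144 + \frac{1}{9} \cdot \frac{1}{10} \left(-4 - 300\right) = 144 + \frac{1}{9} \cdot \frac{1}{10} \left(-304\right) = 144 - \frac{152}{45} = \frac{6328}{45}$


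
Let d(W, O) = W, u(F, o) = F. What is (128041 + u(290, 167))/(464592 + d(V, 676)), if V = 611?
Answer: 128331/465203 ≈ 0.27586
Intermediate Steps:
(128041 + u(290, 167))/(464592 + d(V, 676)) = (128041 + 290)/(464592 + 611) = 128331/465203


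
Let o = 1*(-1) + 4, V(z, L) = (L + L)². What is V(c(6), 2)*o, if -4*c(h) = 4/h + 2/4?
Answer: 48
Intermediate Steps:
c(h) = -⅛ - 1/h (c(h) = -(4/h + 2/4)/4 = -(4/h + 2*(¼))/4 = -(4/h + ½)/4 = -(½ + 4/h)/4 = -⅛ - 1/h)
V(z, L) = 4*L² (V(z, L) = (2*L)² = 4*L²)
o = 3 (o = -1 + 4 = 3)
V(c(6), 2)*o = (4*2²)*3 = (4*4)*3 = 16*3 = 48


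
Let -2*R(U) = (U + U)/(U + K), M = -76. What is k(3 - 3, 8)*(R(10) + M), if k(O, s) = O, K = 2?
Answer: 0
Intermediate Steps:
R(U) = -U/(2 + U) (R(U) = -(U + U)/(2*(U + 2)) = -2*U/(2*(2 + U)) = -U/(2 + U))
k(3 - 3, 8)*(R(10) + M) = (3 - 3)*(-1*10/(2 + 10) - 76) = 0*(-1*10/12 - 76) = 0*(-1*10*1/12 - 76) = 0*(-⅚ - 76) = 0*(-461/6) = 0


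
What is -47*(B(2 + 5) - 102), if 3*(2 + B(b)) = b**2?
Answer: 12361/3 ≈ 4120.3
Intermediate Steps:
B(b) = -2 + b**2/3
-47*(B(2 + 5) - 102) = -47*((-2 + (2 + 5)**2/3) - 102) = -47*((-2 + (1/3)*7**2) - 102) = -47*((-2 + (1/3)*49) - 102) = -47*((-2 + 49/3) - 102) = -47*(43/3 - 102) = -47*(-263/3) = 12361/3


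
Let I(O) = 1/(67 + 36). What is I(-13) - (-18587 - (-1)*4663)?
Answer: 1434173/103 ≈ 13924.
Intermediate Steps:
I(O) = 1/103
I(-13) - (-18587 - (-1)*4663) = 1/103 - (-18587 - (-1)*4663) = 1/103 - (-18587 - 1*(-4663)) = 1/103 - (-18587 + 4663) = 1/103 - 1*(-13924) = 1/103 + 13924 = 1434173/103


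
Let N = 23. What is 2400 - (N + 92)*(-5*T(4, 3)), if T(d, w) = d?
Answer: 4700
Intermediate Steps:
2400 - (N + 92)*(-5*T(4, 3)) = 2400 - (23 + 92)*(-5*4) = 2400 - 115*(-20) = 2400 - 1*(-2300) = 2400 + 2300 = 4700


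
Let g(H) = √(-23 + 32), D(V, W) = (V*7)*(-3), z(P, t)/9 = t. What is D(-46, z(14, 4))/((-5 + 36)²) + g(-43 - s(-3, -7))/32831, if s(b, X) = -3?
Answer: 31717629/31550591 ≈ 1.0053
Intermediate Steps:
z(P, t) = 9*t
D(V, W) = -21*V (D(V, W) = (7*V)*(-3) = -21*V)
g(H) = 3 (g(H) = √9 = 3)
D(-46, z(14, 4))/((-5 + 36)²) + g(-43 - s(-3, -7))/32831 = (-21*(-46))/((-5 + 36)²) + 3/32831 = 966/(31²) + 3*(1/32831) = 966/961 + 3/32831 = 31717629/31550591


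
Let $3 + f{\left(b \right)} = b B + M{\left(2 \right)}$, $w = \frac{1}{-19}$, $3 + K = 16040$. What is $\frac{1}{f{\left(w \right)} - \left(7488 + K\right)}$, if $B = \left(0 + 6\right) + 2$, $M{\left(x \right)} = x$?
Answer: $- \frac{19}{447002} \approx -4.2505 \cdot 10^{-5}$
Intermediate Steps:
$K = 16037$ ($K = -3 + 16040 = 16037$)
$w = - \frac{1}{19} \approx -0.052632$
$B = 8$ ($B = 6 + 2 = 8$)
$f{\left(b \right)} = -1 + 8 b$ ($f{\left(b \right)} = -3 + \left(b 8 + 2\right) = -3 + \left(8 b + 2\right) = -3 + \left(2 + 8 b\right) = -1 + 8 b$)
$\frac{1}{f{\left(w \right)} - \left(7488 + K\right)} = \frac{1}{\left(-1 + 8 \left(- \frac{1}{19}\right)\right) - 23525} = \frac{1}{\left(-1 - \frac{8}{19}\right) - 23525} = \frac{1}{- \frac{27}{19} - 23525} = \frac{1}{- \frac{447002}{19}} = - \frac{19}{447002}$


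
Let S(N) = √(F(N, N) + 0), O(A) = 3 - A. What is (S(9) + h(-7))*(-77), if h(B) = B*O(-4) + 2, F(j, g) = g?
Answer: 3388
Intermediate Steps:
h(B) = 2 + 7*B (h(B) = B*(3 - 1*(-4)) + 2 = B*(3 + 4) + 2 = B*7 + 2 = 7*B + 2 = 2 + 7*B)
S(N) = √N (S(N) = √(N + 0) = √N)
(S(9) + h(-7))*(-77) = (√9 + (2 + 7*(-7)))*(-77) = (3 + (2 - 49))*(-77) = (3 - 47)*(-77) = -44*(-77) = 3388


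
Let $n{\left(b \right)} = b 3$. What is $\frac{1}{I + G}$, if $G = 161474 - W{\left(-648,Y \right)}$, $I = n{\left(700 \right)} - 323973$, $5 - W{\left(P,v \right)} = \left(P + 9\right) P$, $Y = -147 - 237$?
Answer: $\frac{1}{253668} \approx 3.9422 \cdot 10^{-6}$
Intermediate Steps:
$n{\left(b \right)} = 3 b$
$Y = -384$
$W{\left(P,v \right)} = 5 - P \left(9 + P\right)$ ($W{\left(P,v \right)} = 5 - \left(P + 9\right) P = 5 - \left(9 + P\right) P = 5 - P \left(9 + P\right)$)
$I = -321873$ ($I = 3 \cdot 700 - 323973 = 2100 - 323973 = -321873$)
$G = 575541$ ($G = 161474 - \left(5 - \left(-648\right)^{2} - -5832\right) = 161474 - \left(5 - 419904 + 5832\right) = 161474 - -414067 = 161474 + 414067 = 575541$)
$\frac{1}{I + G} = \frac{1}{-321873 + 575541} = \frac{1}{253668}$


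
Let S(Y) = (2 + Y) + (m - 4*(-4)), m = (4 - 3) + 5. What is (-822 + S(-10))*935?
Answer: -755480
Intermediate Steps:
m = 6 (m = 1 + 5 = 6)
S(Y) = 24 + Y (S(Y) = (2 + Y) + (6 - 4*(-4)) = (2 + Y) + (6 + 16) = (2 + Y) + 22 = 24 + Y)
(-822 + S(-10))*935 = (-822 + (24 - 10))*935 = (-822 + 14)*935 = -808*935 = -755480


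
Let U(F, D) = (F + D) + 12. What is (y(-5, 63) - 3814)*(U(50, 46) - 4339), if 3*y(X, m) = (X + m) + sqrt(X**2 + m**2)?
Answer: 48165704/3 - 4231*sqrt(3994)/3 ≈ 1.5966e+7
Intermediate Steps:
U(F, D) = 12 + D + F (U(F, D) = (D + F) + 12 = 12 + D + F)
y(X, m) = X/3 + m/3 + sqrt(X**2 + m**2)/3 (y(X, m) = ((X + m) + sqrt(X**2 + m**2))/3 = (X + m + sqrt(X**2 + m**2))/3 = X/3 + m/3 + sqrt(X**2 + m**2)/3)
(y(-5, 63) - 3814)*(U(50, 46) - 4339) = (((1/3)*(-5) + (1/3)*63 + sqrt((-5)**2 + 63**2)/3) - 3814)*((12 + 46 + 50) - 4339) = ((-5/3 + 21 + sqrt(25 + 3969)/3) - 3814)*(108 - 4339) = ((-5/3 + 21 + sqrt(3994)/3) - 3814)*(-4231) = ((58/3 + sqrt(3994)/3) - 3814)*(-4231) = (-11384/3 + sqrt(3994)/3)*(-4231) = 48165704/3 - 4231*sqrt(3994)/3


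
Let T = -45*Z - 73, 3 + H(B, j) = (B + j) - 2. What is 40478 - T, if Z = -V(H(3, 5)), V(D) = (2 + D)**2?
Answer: 39426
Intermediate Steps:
H(B, j) = -5 + B + j (H(B, j) = -3 + ((B + j) - 2) = -3 + (-2 + B + j) = -5 + B + j)
Z = -25 (Z = -(2 + (-5 + 3 + 5))**2 = -(2 + 3)**2 = -1*5**2 = -1*25 = -25)
T = 1052 (T = -45*(-25) - 73 = 1125 - 73 = 1052)
40478 - T = 40478 - 1*1052 = 40478 - 1052 = 39426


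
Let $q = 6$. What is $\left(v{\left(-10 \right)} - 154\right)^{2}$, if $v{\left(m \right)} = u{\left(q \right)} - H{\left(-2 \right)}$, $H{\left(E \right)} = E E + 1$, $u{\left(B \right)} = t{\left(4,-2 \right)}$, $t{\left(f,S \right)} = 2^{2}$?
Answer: $24025$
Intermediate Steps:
$t{\left(f,S \right)} = 4$
$u{\left(B \right)} = 4$
$H{\left(E \right)} = 1 + E^{2}$ ($H{\left(E \right)} = E^{2} + 1 = 1 + E^{2}$)
$v{\left(m \right)} = -1$ ($v{\left(m \right)} = 4 - \left(1 + \left(-2\right)^{2}\right) = 4 - \left(1 + 4\right) = 4 - 5 = -1$)
$\left(v{\left(-10 \right)} - 154\right)^{2} = \left(-1 - 154\right)^{2} = \left(-155\right)^{2} = 24025$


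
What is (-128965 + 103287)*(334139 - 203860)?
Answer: -3345304162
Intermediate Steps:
(-128965 + 103287)*(334139 - 203860) = -25678*130279 = -3345304162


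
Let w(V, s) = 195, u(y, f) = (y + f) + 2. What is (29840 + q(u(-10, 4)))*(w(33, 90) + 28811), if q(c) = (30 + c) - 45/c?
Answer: 1733239027/2 ≈ 8.6662e+8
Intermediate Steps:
u(y, f) = 2 + f + y (u(y, f) = (f + y) + 2 = 2 + f + y)
q(c) = 30 + c - 45/c
(29840 + q(u(-10, 4)))*(w(33, 90) + 28811) = (29840 + (30 + (2 + 4 - 10) - 45/(2 + 4 - 10)))*(195 + 28811) = (29840 + (30 - 4 - 45/(-4)))*29006 = (29840 + (30 - 4 - 45*(-1/4)))*29006 = (29840 + (30 - 4 + 45/4))*29006 = (29840 + 149/4)*29006 = (119509/4)*29006 = 1733239027/2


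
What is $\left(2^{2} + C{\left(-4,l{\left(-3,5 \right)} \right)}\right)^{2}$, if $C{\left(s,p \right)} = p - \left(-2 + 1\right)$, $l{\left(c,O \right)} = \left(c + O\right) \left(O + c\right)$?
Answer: $81$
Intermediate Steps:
$l{\left(c,O \right)} = \left(O + c\right)^{2}$ ($l{\left(c,O \right)} = \left(O + c\right) \left(O + c\right) = \left(O + c\right)^{2}$)
$C{\left(s,p \right)} = 1 + p$ ($C{\left(s,p \right)} = p - -1 = p + 1 = 1 + p$)
$\left(2^{2} + C{\left(-4,l{\left(-3,5 \right)} \right)}\right)^{2} = \left(2^{2} + \left(1 + \left(5 - 3\right)^{2}\right)\right)^{2} = \left(4 + \left(1 + 2^{2}\right)\right)^{2} = \left(4 + \left(1 + 4\right)\right)^{2} = \left(4 + 5\right)^{2} = 9^{2} = 81$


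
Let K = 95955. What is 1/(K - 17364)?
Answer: 1/78591 ≈ 1.2724e-5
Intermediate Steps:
1/(K - 17364) = 1/(95955 - 17364) = 1/78591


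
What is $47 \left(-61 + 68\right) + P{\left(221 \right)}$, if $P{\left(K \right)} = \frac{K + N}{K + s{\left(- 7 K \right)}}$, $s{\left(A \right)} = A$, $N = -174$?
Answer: $\frac{436207}{1326} \approx 328.96$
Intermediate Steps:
$P{\left(K \right)} = - \frac{-174 + K}{6 K}$ ($P{\left(K \right)} = \frac{K - 174}{K - 7 K} = \frac{-174 + K}{\left(-6\right) K} = \left(-174 + K\right) \left(- \frac{1}{6 K}\right) = - \frac{-174 + K}{6 K}$)
$47 \left(-61 + 68\right) + P{\left(221 \right)} = 47 \left(-61 + 68\right) + \frac{174 - 221}{6 \cdot 221} = 47 \cdot 7 + \frac{1}{6} \cdot \frac{1}{221} \left(174 - 221\right) = 329 + \frac{1}{6} \cdot \frac{1}{221} \left(-47\right) = 329 - \frac{47}{1326} = \frac{436207}{1326}$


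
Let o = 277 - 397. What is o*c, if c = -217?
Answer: 26040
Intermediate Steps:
o = -120
o*c = -120*(-217) = 26040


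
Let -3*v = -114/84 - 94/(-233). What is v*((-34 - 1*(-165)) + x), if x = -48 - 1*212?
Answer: -133773/3262 ≈ -41.010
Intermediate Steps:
v = 1037/3262 (v = -(-114/84 - 94/(-233))/3 = -(-114*1/84 - 94*(-1/233))/3 = -(-19/14 + 94/233)/3 = -⅓*(-3111/3262) = 1037/3262 ≈ 0.31790)
x = -260 (x = -48 - 212 = -260)
v*((-34 - 1*(-165)) + x) = 1037*((-34 - 1*(-165)) - 260)/3262 = 1037*((-34 + 165) - 260)/3262 = 1037*(131 - 260)/3262 = (1037/3262)*(-129) = -133773/3262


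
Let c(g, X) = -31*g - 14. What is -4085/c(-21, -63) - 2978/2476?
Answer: -6005723/788606 ≈ -7.6156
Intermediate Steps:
c(g, X) = -14 - 31*g
-4085/c(-21, -63) - 2978/2476 = -4085/(-14 - 31*(-21)) - 2978/2476 = -4085/(-14 + 651) - 2978*1/2476 = -4085/637 - 1489/1238 = -6005723/788606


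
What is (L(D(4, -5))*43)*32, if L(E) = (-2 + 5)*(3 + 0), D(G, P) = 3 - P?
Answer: 12384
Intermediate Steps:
L(E) = 9 (L(E) = 3*3 = 9)
(L(D(4, -5))*43)*32 = (9*43)*32 = 387*32 = 12384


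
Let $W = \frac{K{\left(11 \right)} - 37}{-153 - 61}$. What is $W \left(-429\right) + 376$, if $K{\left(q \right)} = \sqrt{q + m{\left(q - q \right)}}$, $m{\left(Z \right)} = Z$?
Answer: $\frac{64591}{214} + \frac{429 \sqrt{11}}{214} \approx 308.48$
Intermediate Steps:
$K{\left(q \right)} = \sqrt{q}$ ($K{\left(q \right)} = \sqrt{q + \left(q - q\right)} = \sqrt{q + 0} = \sqrt{q}$)
$W = \frac{37}{214} - \frac{\sqrt{11}}{214}$ ($W = \frac{\sqrt{11} - 37}{-153 - 61} = \frac{-37 + \sqrt{11}}{-153 - 61} = \frac{-37 + \sqrt{11}}{-214} = \left(-37 + \sqrt{11}\right) \left(- \frac{1}{214}\right) = \frac{37}{214} - \frac{\sqrt{11}}{214} \approx 0.1574$)
$W \left(-429\right) + 376 = \left(\frac{37}{214} - \frac{\sqrt{11}}{214}\right) \left(-429\right) + 376 = \left(- \frac{15873}{214} + \frac{429 \sqrt{11}}{214}\right) + 376 = \frac{64591}{214} + \frac{429 \sqrt{11}}{214}$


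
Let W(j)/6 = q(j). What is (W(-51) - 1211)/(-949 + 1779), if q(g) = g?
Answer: -1517/830 ≈ -1.8277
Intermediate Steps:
W(j) = 6*j
(W(-51) - 1211)/(-949 + 1779) = (6*(-51) - 1211)/(-949 + 1779) = (-306 - 1211)/830 = -1517*1/830 = -1517/830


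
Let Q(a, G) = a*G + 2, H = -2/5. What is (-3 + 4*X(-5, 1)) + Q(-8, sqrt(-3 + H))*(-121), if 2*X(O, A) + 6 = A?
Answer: -255 + 968*I*sqrt(85)/5 ≈ -255.0 + 1784.9*I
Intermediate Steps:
H = -2/5 (H = -2*1/5 = -2/5 ≈ -0.40000)
X(O, A) = -3 + A/2
Q(a, G) = 2 + G*a (Q(a, G) = G*a + 2 = 2 + G*a)
(-3 + 4*X(-5, 1)) + Q(-8, sqrt(-3 + H))*(-121) = (-3 + 4*(-3 + (1/2)*1)) + (2 + sqrt(-3 - 2/5)*(-8))*(-121) = (-3 + 4*(-3 + 1/2)) + (2 + sqrt(-17/5)*(-8))*(-121) = (-3 + 4*(-5/2)) + (2 + (I*sqrt(85)/5)*(-8))*(-121) = (-3 - 10) + (2 - 8*I*sqrt(85)/5)*(-121) = -13 + (-242 + 968*I*sqrt(85)/5) = -255 + 968*I*sqrt(85)/5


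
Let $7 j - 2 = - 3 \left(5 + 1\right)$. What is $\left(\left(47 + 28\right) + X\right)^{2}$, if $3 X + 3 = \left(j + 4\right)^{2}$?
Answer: $\frac{13498276}{2401} \approx 5621.9$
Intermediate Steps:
$j = - \frac{16}{7}$ ($j = \frac{2}{7} + \frac{\left(-3\right) \left(5 + 1\right)}{7} = \frac{2}{7} + \frac{\left(-3\right) 6}{7} = \frac{2}{7} + \frac{1}{7} \left(-18\right) = \frac{2}{7} - \frac{18}{7} = - \frac{16}{7} \approx -2.2857$)
$X = - \frac{1}{49}$ ($X = -1 + \frac{\left(- \frac{16}{7} + 4\right)^{2}}{3} = -1 + \frac{\left(\frac{12}{7}\right)^{2}}{3} = -1 + \frac{1}{3} \cdot \frac{144}{49} = -1 + \frac{48}{49} = - \frac{1}{49} \approx -0.020408$)
$\left(\left(47 + 28\right) + X\right)^{2} = \left(\left(47 + 28\right) - \frac{1}{49}\right)^{2} = \left(75 - \frac{1}{49}\right)^{2} = \left(\frac{3674}{49}\right)^{2} = \frac{13498276}{2401}$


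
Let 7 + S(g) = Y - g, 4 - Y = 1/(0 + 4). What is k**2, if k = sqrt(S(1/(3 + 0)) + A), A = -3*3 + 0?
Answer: -151/12 ≈ -12.583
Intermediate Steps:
Y = 15/4 (Y = 4 - 1/(0 + 4) = 4 - 1/4 = 15/4 ≈ 3.7500)
A = -9 (A = -9 + 0 = -9)
S(g) = -13/4 - g (S(g) = -7 + (15/4 - g) = -13/4 - g)
k = I*sqrt(453)/6 (k = sqrt((-13/4 - 1/(3 + 0)) - 9) = sqrt((-13/4 - 1/3) - 9) = sqrt(-43/12 - 9) = sqrt(-151/12) = I*sqrt(453)/6 ≈ 3.5473*I)
k**2 = (I*sqrt(453)/6)**2 = -151/12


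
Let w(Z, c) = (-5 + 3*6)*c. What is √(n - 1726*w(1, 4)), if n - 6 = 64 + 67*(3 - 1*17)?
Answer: 2*I*√22655 ≈ 301.03*I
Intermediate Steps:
n = -868 (n = 6 + (64 + 67*(3 - 1*17)) = 6 + (64 + 67*(3 - 17)) = 6 + (64 + 67*(-14)) = 6 + (64 - 938) = 6 - 874 = -868)
w(Z, c) = 13*c (w(Z, c) = (-5 + 18)*c = 13*c)
√(n - 1726*w(1, 4)) = √(-868 - 22438*4) = √(-868 - 1726*52) = √(-868 - 89752) = √(-90620) = 2*I*√22655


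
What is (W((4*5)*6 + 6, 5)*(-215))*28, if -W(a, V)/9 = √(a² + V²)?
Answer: 54180*√15901 ≈ 6.8321e+6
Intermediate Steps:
W(a, V) = -9*√(V² + a²) (W(a, V) = -9*√(a² + V²) = -9*√(V² + a²))
(W((4*5)*6 + 6, 5)*(-215))*28 = (-9*√(5² + ((4*5)*6 + 6)²)*(-215))*28 = (-9*√(25 + (20*6 + 6)²)*(-215))*28 = (-9*√(25 + (120 + 6)²)*(-215))*28 = (-9*√(25 + 126²)*(-215))*28 = (-9*√(25 + 15876)*(-215))*28 = (-9*√15901*(-215))*28 = (1935*√15901)*28 = 54180*√15901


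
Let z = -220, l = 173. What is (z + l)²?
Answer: 2209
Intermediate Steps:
(z + l)² = (-220 + 173)² = (-47)² = 2209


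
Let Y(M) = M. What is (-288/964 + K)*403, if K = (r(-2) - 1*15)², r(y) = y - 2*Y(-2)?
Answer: 16384771/241 ≈ 67987.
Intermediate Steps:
r(y) = 4 + y (r(y) = y - 2*(-2) = y + 4 = 4 + y)
K = 169 (K = ((4 - 2) - 1*15)² = (2 - 15)² = (-13)² = 169)
(-288/964 + K)*403 = (-288/964 + 169)*403 = (-288*1/964 + 169)*403 = (-72/241 + 169)*403 = (40657/241)*403 = 16384771/241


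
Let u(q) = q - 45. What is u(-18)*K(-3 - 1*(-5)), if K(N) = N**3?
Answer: -504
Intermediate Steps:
u(q) = -45 + q
u(-18)*K(-3 - 1*(-5)) = (-45 - 18)*(-3 - 1*(-5))**3 = -63*(-3 + 5)**3 = -63*2**3 = -63*8 = -504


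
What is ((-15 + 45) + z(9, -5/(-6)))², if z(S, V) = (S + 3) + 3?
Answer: 2025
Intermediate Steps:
z(S, V) = 6 + S (z(S, V) = (3 + S) + 3 = 6 + S)
((-15 + 45) + z(9, -5/(-6)))² = ((-15 + 45) + (6 + 9))² = (30 + 15)² = 45² = 2025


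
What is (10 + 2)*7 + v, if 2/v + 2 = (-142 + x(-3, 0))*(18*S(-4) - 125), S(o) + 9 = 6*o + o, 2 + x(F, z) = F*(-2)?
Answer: 4584553/54578 ≈ 84.000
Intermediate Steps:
x(F, z) = -2 - 2*F (x(F, z) = -2 + F*(-2) = -2 - 2*F)
S(o) = -9 + 7*o (S(o) = -9 + (6*o + o) = -9 + 7*o)
v = 1/54578 (v = 2/(-2 + (-142 + (-2 - 2*(-3)))*(18*(-9 + 7*(-4)) - 125)) = 2/(-2 + (-142 + (-2 + 6))*(18*(-9 - 28) - 125)) = 2/(-2 + (-142 + 4)*(18*(-37) - 125)) = 2/(-2 - 138*(-666 - 125)) = 2/(-2 - 138*(-791)) = 2/(-2 + 109158) = 2/109156 = 2*(1/109156) = 1/54578 ≈ 1.8322e-5)
(10 + 2)*7 + v = (10 + 2)*7 + 1/54578 = 12*7 + 1/54578 = 84 + 1/54578 = 4584553/54578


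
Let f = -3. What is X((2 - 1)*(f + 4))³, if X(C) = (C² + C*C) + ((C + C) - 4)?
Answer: 0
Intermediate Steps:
X(C) = -4 + 2*C + 2*C² (X(C) = (C² + C²) + (2*C - 4) = 2*C² + (-4 + 2*C) = -4 + 2*C + 2*C²)
X((2 - 1)*(f + 4))³ = (-4 + 2*((2 - 1)*(-3 + 4)) + 2*((2 - 1)*(-3 + 4))²)³ = (-4 + 2*(1*1) + 2*(1*1)²)³ = (-4 + 2*1 + 2*1²)³ = (-4 + 2 + 2*1)³ = (-4 + 2 + 2)³ = 0³ = 0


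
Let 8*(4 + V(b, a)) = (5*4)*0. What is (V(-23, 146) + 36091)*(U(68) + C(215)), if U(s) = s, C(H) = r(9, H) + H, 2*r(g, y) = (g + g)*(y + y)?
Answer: 149869311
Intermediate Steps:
r(g, y) = 2*g*y (r(g, y) = ((g + g)*(y + y))/2 = ((2*g)*(2*y))/2 = (4*g*y)/2 = 2*g*y)
C(H) = 19*H (C(H) = 2*9*H + H = 18*H + H = 19*H)
V(b, a) = -4 (V(b, a) = -4 + ((5*4)*0)/8 = -4 + (20*0)/8 = -4 + (1/8)*0 = -4 + 0 = -4)
(V(-23, 146) + 36091)*(U(68) + C(215)) = (-4 + 36091)*(68 + 19*215) = 36087*(68 + 4085) = 36087*4153 = 149869311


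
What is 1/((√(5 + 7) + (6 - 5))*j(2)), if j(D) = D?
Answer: -1/22 + √3/11 ≈ 0.11200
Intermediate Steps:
1/((√(5 + 7) + (6 - 5))*j(2)) = 1/((√(5 + 7) + (6 - 5))*2) = 1/((√12 + 1)*2) = 1/((2*√3 + 1)*2) = 1/((1 + 2*√3)*2) = 1/(2 + 4*√3)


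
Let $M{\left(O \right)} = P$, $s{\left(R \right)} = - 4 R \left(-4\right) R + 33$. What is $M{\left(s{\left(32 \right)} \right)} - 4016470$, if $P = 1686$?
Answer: $-4014784$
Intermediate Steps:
$s{\left(R \right)} = 33 + 16 R^{2}$ ($s{\left(R \right)} = 16 R R + 33 = 16 R^{2} + 33 = 33 + 16 R^{2}$)
$M{\left(O \right)} = 1686$
$M{\left(s{\left(32 \right)} \right)} - 4016470 = 1686 - 4016470 = -4014784$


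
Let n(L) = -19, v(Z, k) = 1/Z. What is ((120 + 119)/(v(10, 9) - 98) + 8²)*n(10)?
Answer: -1145054/979 ≈ -1169.6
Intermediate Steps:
((120 + 119)/(v(10, 9) - 98) + 8²)*n(10) = ((120 + 119)/(1/10 - 98) + 8²)*(-19) = (239/(⅒ - 98) + 64)*(-19) = (239/(-979/10) + 64)*(-19) = (239*(-10/979) + 64)*(-19) = (-2390/979 + 64)*(-19) = (60266/979)*(-19) = -1145054/979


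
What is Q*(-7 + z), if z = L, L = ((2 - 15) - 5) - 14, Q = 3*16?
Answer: -1872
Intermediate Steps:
Q = 48
L = -32 (L = (-13 - 5) - 14 = -18 - 14 = -32)
z = -32
Q*(-7 + z) = 48*(-7 - 32) = 48*(-39) = -1872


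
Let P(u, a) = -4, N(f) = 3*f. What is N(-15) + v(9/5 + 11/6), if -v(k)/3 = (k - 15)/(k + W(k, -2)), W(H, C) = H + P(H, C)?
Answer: -3387/98 ≈ -34.561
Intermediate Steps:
W(H, C) = -4 + H (W(H, C) = H - 4 = -4 + H)
v(k) = -3*(-15 + k)/(-4 + 2*k) (v(k) = -3*(k - 15)/(k + (-4 + k)) = -3*(-15 + k)/(-4 + 2*k))
N(-15) + v(9/5 + 11/6) = 3*(-15) + 3*(15 - (9/5 + 11/6))/(2*(-2 + (9/5 + 11/6))) = -45 + 3*(15 - (9*(⅕) + 11*(⅙)))/(2*(-2 + (9*(⅕) + 11*(⅙)))) = -45 + 3*(15 - (9/5 + 11/6))/(2*(-2 + (9/5 + 11/6))) = -45 + 3*(15 - 1*109/30)/(2*(-2 + 109/30)) = -45 + 3*(15 - 109/30)/(2*(49/30)) = -45 + (3/2)*(30/49)*(341/30) = -45 + 1023/98 = -3387/98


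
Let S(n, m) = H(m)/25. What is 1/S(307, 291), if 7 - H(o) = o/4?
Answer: -100/263 ≈ -0.38023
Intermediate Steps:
H(o) = 7 - o/4
S(n, m) = 7/25 - m/100 (S(n, m) = (7 - m/4)/25 = (7 - m/4)*(1/25) = 7/25 - m/100)
1/S(307, 291) = 1/(7/25 - 1/100*291) = 1/(7/25 - 291/100) = 1/(-263/100) = -100/263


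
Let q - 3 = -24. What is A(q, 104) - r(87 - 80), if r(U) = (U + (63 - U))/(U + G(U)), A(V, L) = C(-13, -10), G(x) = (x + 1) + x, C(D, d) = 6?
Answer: 69/22 ≈ 3.1364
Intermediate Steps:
q = -21 (q = 3 - 24 = -21)
G(x) = 1 + 2*x (G(x) = (1 + x) + x = 1 + 2*x)
A(V, L) = 6
r(U) = 63/(1 + 3*U) (r(U) = (U + (63 - U))/(U + (1 + 2*U)) = 63/(1 + 3*U))
A(q, 104) - r(87 - 80) = 6 - 63/(1 + 3*(87 - 80)) = 6 - 63/(1 + 3*7) = 6 - 63/(1 + 21) = 6 - 63/22 = 69/22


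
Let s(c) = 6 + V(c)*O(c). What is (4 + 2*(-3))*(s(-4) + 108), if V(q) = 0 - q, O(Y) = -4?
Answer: -196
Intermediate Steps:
V(q) = -q
s(c) = 6 + 4*c (s(c) = 6 - c*(-4) = 6 + 4*c)
(4 + 2*(-3))*(s(-4) + 108) = (4 + 2*(-3))*((6 + 4*(-4)) + 108) = (4 - 6)*((6 - 16) + 108) = -2*(-10 + 108) = -2*98 = -196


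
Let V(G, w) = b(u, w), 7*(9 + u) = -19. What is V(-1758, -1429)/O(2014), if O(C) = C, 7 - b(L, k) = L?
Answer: 131/14098 ≈ 0.0092921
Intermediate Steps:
u = -82/7 (u = -9 + (⅐)*(-19) = -9 - 19/7 = -82/7 ≈ -11.714)
b(L, k) = 7 - L
V(G, w) = 131/7 (V(G, w) = 7 - 1*(-82/7) = 7 + 82/7 = 131/7)
V(-1758, -1429)/O(2014) = (131/7)/2014 = (131/7)*(1/2014) = 131/14098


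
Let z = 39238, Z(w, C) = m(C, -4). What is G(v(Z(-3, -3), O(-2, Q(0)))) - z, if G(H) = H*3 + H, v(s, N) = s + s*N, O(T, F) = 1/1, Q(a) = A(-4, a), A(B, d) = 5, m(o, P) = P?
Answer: -39270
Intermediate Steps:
Z(w, C) = -4
Q(a) = 5
O(T, F) = 1
v(s, N) = s + N*s
G(H) = 4*H (G(H) = 3*H + H = 4*H)
G(v(Z(-3, -3), O(-2, Q(0)))) - z = 4*(-4*(1 + 1)) - 1*39238 = 4*(-4*2) - 39238 = 4*(-8) - 39238 = -32 - 39238 = -39270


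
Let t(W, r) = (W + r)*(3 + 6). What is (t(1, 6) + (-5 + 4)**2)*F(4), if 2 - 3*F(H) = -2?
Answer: 256/3 ≈ 85.333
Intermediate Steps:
F(H) = 4/3 (F(H) = 2/3 - 1/3*(-2) = 2/3 + 2/3 = 4/3)
t(W, r) = 9*W + 9*r (t(W, r) = (W + r)*9 = 9*W + 9*r)
(t(1, 6) + (-5 + 4)**2)*F(4) = ((9*1 + 9*6) + (-5 + 4)**2)*(4/3) = ((9 + 54) + (-1)**2)*(4/3) = (63 + 1)*(4/3) = 64*(4/3) = 256/3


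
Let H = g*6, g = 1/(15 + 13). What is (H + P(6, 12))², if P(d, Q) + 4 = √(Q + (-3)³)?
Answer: (53 - 14*I*√15)²/196 ≈ -0.66837 - 29.324*I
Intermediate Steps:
g = 1/28 ≈ 0.035714
P(d, Q) = -4 + √(-27 + Q) (P(d, Q) = -4 + √(Q + (-3)³) = -4 + √(Q - 27) = -4 + √(-27 + Q))
H = 3/14 (H = (1/28)*6 = 3/14 ≈ 0.21429)
(H + P(6, 12))² = (3/14 + (-4 + √(-27 + 12)))² = (3/14 + (-4 + √(-15)))² = (3/14 + (-4 + I*√15))² = (-53/14 + I*√15)²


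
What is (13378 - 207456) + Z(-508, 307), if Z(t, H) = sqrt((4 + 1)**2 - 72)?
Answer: -194078 + I*sqrt(47) ≈ -1.9408e+5 + 6.8557*I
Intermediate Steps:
Z(t, H) = I*sqrt(47) (Z(t, H) = sqrt(5**2 - 72) = sqrt(25 - 72) = sqrt(-47) = I*sqrt(47))
(13378 - 207456) + Z(-508, 307) = (13378 - 207456) + I*sqrt(47) = -194078 + I*sqrt(47)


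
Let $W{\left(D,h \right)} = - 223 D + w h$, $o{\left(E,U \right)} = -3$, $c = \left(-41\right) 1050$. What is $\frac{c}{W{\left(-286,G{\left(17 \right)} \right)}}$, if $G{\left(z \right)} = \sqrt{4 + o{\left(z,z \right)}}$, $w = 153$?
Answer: $- \frac{6150}{9133} \approx -0.67338$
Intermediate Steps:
$c = -43050$
$G{\left(z \right)} = 1$ ($G{\left(z \right)} = \sqrt{4 - 3} = \sqrt{1} = 1$)
$W{\left(D,h \right)} = - 223 D + 153 h$
$\frac{c}{W{\left(-286,G{\left(17 \right)} \right)}} = - \frac{43050}{\left(-223\right) \left(-286\right) + 153 \cdot 1} = - \frac{43050}{63778 + 153} = - \frac{43050}{63931} = \left(-43050\right) \frac{1}{63931} = - \frac{6150}{9133}$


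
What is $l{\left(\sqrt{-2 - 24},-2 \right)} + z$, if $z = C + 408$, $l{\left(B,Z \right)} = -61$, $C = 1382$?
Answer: $1729$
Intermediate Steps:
$z = 1790$ ($z = 1382 + 408 = 1790$)
$l{\left(\sqrt{-2 - 24},-2 \right)} + z = -61 + 1790 = 1729$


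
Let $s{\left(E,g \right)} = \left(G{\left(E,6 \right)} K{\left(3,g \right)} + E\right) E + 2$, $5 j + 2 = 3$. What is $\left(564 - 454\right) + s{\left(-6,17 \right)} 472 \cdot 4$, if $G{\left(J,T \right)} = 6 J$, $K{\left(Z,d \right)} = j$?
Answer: $\frac{767078}{5} \approx 1.5342 \cdot 10^{5}$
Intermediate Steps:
$j = \frac{1}{5}$ ($j = - \frac{2}{5} + \frac{1}{5} \cdot 3 = - \frac{2}{5} + \frac{3}{5} = \frac{1}{5} \approx 0.2$)
$K{\left(Z,d \right)} = \frac{1}{5}$
$s{\left(E,g \right)} = 2 + \frac{11 E^{2}}{5}$ ($s{\left(E,g \right)} = \left(6 E \frac{1}{5} + E\right) E + 2 = \left(\frac{6 E}{5} + E\right) E + 2 = \frac{11 E}{5} E + 2 = \frac{11 E^{2}}{5} + 2 = 2 + \frac{11 E^{2}}{5}$)
$\left(564 - 454\right) + s{\left(-6,17 \right)} 472 \cdot 4 = \left(564 - 454\right) + \left(2 + \frac{11 \left(-6\right)^{2}}{5}\right) 472 \cdot 4 = \left(564 - 454\right) + \left(2 + \frac{11}{5} \cdot 36\right) 1888 = 110 + \left(2 + \frac{396}{5}\right) 1888 = 110 + \frac{406}{5} \cdot 1888 = 110 + \frac{766528}{5} = \frac{767078}{5}$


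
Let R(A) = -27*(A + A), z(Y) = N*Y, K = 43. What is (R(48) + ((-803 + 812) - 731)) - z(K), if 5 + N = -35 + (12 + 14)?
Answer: -2712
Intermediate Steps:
N = -14 (N = -5 + (-35 + (12 + 14)) = -5 + (-35 + 26) = -5 - 9 = -14)
z(Y) = -14*Y
R(A) = -54*A
(R(48) + ((-803 + 812) - 731)) - z(K) = (-54*48 + ((-803 + 812) - 731)) - (-14)*43 = (-2592 + (9 - 731)) - 1*(-602) = (-2592 - 722) + 602 = -3314 + 602 = -2712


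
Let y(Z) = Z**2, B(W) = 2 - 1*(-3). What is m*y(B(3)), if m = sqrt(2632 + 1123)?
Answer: 25*sqrt(3755) ≈ 1532.0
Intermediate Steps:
B(W) = 5 (B(W) = 2 + 3 = 5)
m = sqrt(3755) ≈ 61.278
m*y(B(3)) = sqrt(3755)*5**2 = sqrt(3755)*25 = 25*sqrt(3755)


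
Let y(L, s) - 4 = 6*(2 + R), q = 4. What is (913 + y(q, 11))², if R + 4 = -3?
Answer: 786769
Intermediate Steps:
R = -7 (R = -4 - 3 = -7)
y(L, s) = -26 (y(L, s) = 4 + 6*(2 - 7) = 4 + 6*(-5) = 4 - 30 = -26)
(913 + y(q, 11))² = (913 - 26)² = 887² = 786769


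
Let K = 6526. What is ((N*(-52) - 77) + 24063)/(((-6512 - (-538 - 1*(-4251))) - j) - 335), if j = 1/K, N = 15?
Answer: -151442356/68914561 ≈ -2.1975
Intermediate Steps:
j = 1/6526 ≈ 0.00015323
((N*(-52) - 77) + 24063)/(((-6512 - (-538 - 1*(-4251))) - j) - 335) = ((15*(-52) - 77) + 24063)/(((-6512 - (-538 - 1*(-4251))) - 1*1/6526) - 335) = ((-780 - 77) + 24063)/(((-6512 - (-538 + 4251)) - 1/6526) - 335) = (-857 + 24063)/(((-6512 - 1*3713) - 1/6526) - 335) = 23206/(((-6512 - 3713) - 1/6526) - 335) = 23206/((-10225 - 1/6526) - 335) = 23206/(-66728351/6526 - 335) = 23206/(-68914561/6526) = 23206*(-6526/68914561) = -151442356/68914561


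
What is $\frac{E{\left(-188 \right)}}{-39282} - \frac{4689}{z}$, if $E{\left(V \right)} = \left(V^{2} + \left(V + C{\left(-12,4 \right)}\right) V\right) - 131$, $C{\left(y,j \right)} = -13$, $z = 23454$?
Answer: $- \frac{52676632}{25592223} \approx -2.0583$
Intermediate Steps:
$E{\left(V \right)} = -131 + V^{2} + V \left(-13 + V\right)$ ($E{\left(V \right)} = \left(V^{2} + \left(V - 13\right) V\right) - 131 = \left(V^{2} + \left(-13 + V\right) V\right) - 131 = \left(V^{2} + V \left(-13 + V\right)\right) - 131 = -131 + V^{2} + V \left(-13 + V\right)$)
$\frac{E{\left(-188 \right)}}{-39282} - \frac{4689}{z} = \frac{-131 - -2444 + 2 \left(-188\right)^{2}}{-39282} - \frac{4689}{23454} = \left(-131 + 2444 + 2 \cdot 35344\right) \left(- \frac{1}{39282}\right) - \frac{521}{2606} = \left(-131 + 2444 + 70688\right) \left(- \frac{1}{39282}\right) - \frac{521}{2606} = 73001 \left(- \frac{1}{39282}\right) - \frac{521}{2606} = - \frac{73001}{39282} - \frac{521}{2606} = - \frac{52676632}{25592223}$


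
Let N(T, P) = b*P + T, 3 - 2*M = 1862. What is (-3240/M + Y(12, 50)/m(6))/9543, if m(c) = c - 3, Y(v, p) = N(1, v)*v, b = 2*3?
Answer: 549308/17740437 ≈ 0.030964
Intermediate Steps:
M = -1859/2 (M = 3/2 - ½*1862 = 3/2 - 931 = -1859/2 ≈ -929.50)
b = 6
N(T, P) = T + 6*P (N(T, P) = 6*P + T = T + 6*P)
Y(v, p) = v*(1 + 6*v) (Y(v, p) = (1 + 6*v)*v = v*(1 + 6*v))
m(c) = -3 + c
(-3240/M + Y(12, 50)/m(6))/9543 = (-3240/(-1859/2) + (12*(1 + 6*12))/(-3 + 6))/9543 = (-3240*(-2/1859) + (12*(1 + 72))/3)*(1/9543) = (6480/1859 + (12*73)*(⅓))*(1/9543) = (6480/1859 + 876*(⅓))*(1/9543) = (6480/1859 + 292)*(1/9543) = (549308/1859)*(1/9543) = 549308/17740437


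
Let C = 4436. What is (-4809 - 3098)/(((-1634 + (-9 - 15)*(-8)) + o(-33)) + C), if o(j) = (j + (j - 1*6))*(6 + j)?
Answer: -7907/4938 ≈ -1.6013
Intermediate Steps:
o(j) = (-6 + 2*j)*(6 + j) (o(j) = (j + (j - 6))*(6 + j) = (j + (-6 + j))*(6 + j) = (-6 + 2*j)*(6 + j))
(-4809 - 3098)/(((-1634 + (-9 - 15)*(-8)) + o(-33)) + C) = (-4809 - 3098)/(((-1634 + (-9 - 15)*(-8)) + (-36 + 2*(-33)² + 6*(-33))) + 4436) = -7907/(((-1634 - 24*(-8)) + (-36 + 2*1089 - 198)) + 4436) = -7907/(((-1634 + 192) + (-36 + 2178 - 198)) + 4436) = -7907/((-1442 + 1944) + 4436) = -7907/(502 + 4436) = -7907/4938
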